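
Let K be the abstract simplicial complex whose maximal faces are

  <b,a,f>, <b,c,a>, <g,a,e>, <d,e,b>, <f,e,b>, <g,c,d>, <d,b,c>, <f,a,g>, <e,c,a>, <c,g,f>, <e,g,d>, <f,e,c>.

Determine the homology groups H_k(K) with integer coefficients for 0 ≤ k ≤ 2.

K has 7 vertices, 18 edges, 12 triangles.
rank ∂_0 = 0, rank ∂_1 = 6 ⇒ b_0 = 7 − 0 − 6 = 1; all invariant factors of ∂_1 are 1 so no torsion. So H_0 = Z.
rank ∂_1 = 6, rank ∂_2 = 12 ⇒ b_1 = 18 − 6 − 12 = 0; ∂_2 has invariant factor(s) [2] giving torsion. So H_1 = Z_2.
rank ∂_2 = 12, rank ∂_3 = 0 ⇒ b_2 = 12 − 12 − 0 = 0. So H_2 = 0.

H_0 = Z,  H_1 = Z_2,  H_2 = 0.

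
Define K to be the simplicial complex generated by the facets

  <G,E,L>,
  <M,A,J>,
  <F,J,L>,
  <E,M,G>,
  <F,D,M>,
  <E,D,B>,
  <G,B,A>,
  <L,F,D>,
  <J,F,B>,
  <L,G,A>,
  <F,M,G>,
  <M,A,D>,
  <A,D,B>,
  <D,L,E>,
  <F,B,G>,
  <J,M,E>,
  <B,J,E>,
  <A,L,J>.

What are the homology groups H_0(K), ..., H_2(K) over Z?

H_0 ≅ Z,  H_1 ≅ Z^2,  H_2 ≅ Z.

Order the vertices as A < B < D < E < F < G < J < L < M. Listing each simplex with vertices in this order, K has dimension 2 with simplices:

  0-simplices (9): A, B, D, E, F, G, J, L, M
  1-simplices (27): AB, AD, AG, AJ, AL, AM, BD, BE, BF, BG, BJ, DE, DF, DL, DM, EG, EJ, EL, EM, FG, FJ, FL, FM, GL, GM, JL, JM
  2-simplices (18): ABD, ABG, ADM, AGL, AJL, AJM, BDE, BEJ, BFG, BFJ, DEL, DFL, DFM, EGL, EGM, EJM, FGM, FJL

so the chain groups are C_0 ≅ Z^9, C_1 ≅ Z^27, C_2 ≅ Z^18.

Boundary ∂_1: C_1 → C_0 maps an edge to its endpoints' difference, ∂[p,q] = q − p. For instance
  ∂GM = M − G.
The resulting 9×27 matrix has rank 8, and its Smith normal form has invariant factors (1,1,1,1,1,1,1,1).

Boundary ∂_2: C_2 → C_1 acts by ∂[p,q,r] = [q,r] − [p,r] + [p,q]. For instance
  ∂DFM = FM − DM + DF,
  ∂EGL = GL − EL + EG.
This gives a 27×18 integer matrix of rank 17; reducing to Smith normal form yields diagonal entries (1,1,1,1,1,1,1,1,1,1,1,1,1,1,1,1,1).

Computing H_k = (kernel of ∂_k) / (image of ∂_{k+1}):

  H_0: rank C_0 − rank ∂_1 = 9 − 8 = 1, and the invariant factors of ∂_1 are all 1, so H_0 = Z.
  H_1: rank ker ∂_1 − rank ∂_2 = (27 − 8) − 17 = 2, and the invariant factors of ∂_2 are all 1, so H_1 = Z^2.
  H_2: rank ker ∂_2 − rank ∂_3 = (18 − 17) − 0 = 1, and there is no ∂_3, so H_2 = Z.

(K is a triangulation of the torus T^2.)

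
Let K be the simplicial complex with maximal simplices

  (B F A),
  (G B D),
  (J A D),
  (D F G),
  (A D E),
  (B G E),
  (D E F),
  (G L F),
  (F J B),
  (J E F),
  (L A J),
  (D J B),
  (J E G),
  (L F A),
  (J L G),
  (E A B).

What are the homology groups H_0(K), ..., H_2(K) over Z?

H_0 = Z,  H_1 = Z^2,  H_2 = Z.

Take the total order A < B < D < E < F < G < J < L on the vertex set. Then K (dimension 2) consists of the simplices:

  0-simplices (8): A, B, D, E, F, G, J, L
  1-simplices (24): AB, AD, AE, AF, AJ, AL, BD, BE, BF, BG, BJ, DE, DF, DG, DJ, EF, EG, EJ, FG, FJ, FL, GJ, GL, JL
  2-simplices (16): ABE, ABF, ADE, ADJ, AFL, AJL, BDG, BDJ, BEG, BFJ, DEF, DFG, EFJ, EGJ, FGL, GJL

Hence C_0 ≅ Z^8, C_1 ≅ Z^24, C_2 ≅ Z^16.

Boundary ∂_1: C_1 → C_0 sends each edge [p,q] (with p < q) to q − p.
The resulting 8×24 matrix has rank 7, and its Smith normal form has invariant factors (1,1,1,1,1,1,1).

The boundary map ∂_2: C_2 → C_1 sends each 2-simplex [p,q,r] to [q,r] − [p,r] + [p,q]. For instance
  ∂EFJ = FJ − EJ + EF,
  ∂ADJ = DJ − AJ + AD.
This gives a 24×16 integer matrix of rank 15; reducing to Smith normal form yields diagonal entries (1,1,1,1,1,1,1,1,1,1,1,1,1,1,1).

Computing H_k = (kernel of ∂_k) / (image of ∂_{k+1}):

  H_0: rank C_0 − rank ∂_1 = 8 − 7 = 1, and the invariant factors of ∂_1 are all 1, so H_0 = Z.
  H_1: rank ker ∂_1 − rank ∂_2 = (24 − 7) − 15 = 2, and the invariant factors of ∂_2 are all 1, so H_1 = Z^2.
  H_2: rank ker ∂_2 − rank ∂_3 = (16 − 15) − 0 = 1, and there is no ∂_3, so H_2 = Z.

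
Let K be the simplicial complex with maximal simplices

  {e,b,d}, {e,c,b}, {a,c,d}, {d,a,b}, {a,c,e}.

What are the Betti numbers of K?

K has 5 vertices, 10 edges, 5 triangles.
rank ∂_0 = 0, rank ∂_1 = 4 ⇒ b_0 = 5 − 0 − 4 = 1; all invariant factors of ∂_1 are 1 so no torsion. So H_0 = Z.
rank ∂_1 = 4, rank ∂_2 = 5 ⇒ b_1 = 10 − 4 − 5 = 1; all invariant factors of ∂_2 are 1 so no torsion. So H_1 = Z.
rank ∂_2 = 5, rank ∂_3 = 0 ⇒ b_2 = 5 − 5 − 0 = 0. So H_2 = 0.

b_0 = 1, b_1 = 1, b_2 = 0.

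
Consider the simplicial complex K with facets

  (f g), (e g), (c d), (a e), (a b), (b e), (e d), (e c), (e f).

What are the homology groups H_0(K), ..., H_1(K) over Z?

K has 7 vertices, 9 edges.
rank ∂_0 = 0, rank ∂_1 = 6 ⇒ b_0 = 7 − 0 − 6 = 1; all invariant factors of ∂_1 are 1 so no torsion. So H_0 = Z.
rank ∂_1 = 6, rank ∂_2 = 0 ⇒ b_1 = 9 − 6 − 0 = 3. So H_1 = Z^3.

H_0 ≅ Z,  H_1 ≅ Z^3.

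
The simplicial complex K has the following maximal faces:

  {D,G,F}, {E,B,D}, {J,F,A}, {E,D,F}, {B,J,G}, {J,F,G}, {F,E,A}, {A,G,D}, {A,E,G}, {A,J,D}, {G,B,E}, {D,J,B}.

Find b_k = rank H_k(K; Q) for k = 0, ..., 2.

Order the vertices as A < B < D < E < F < G < J. Listing each simplex with vertices in this order, K has dimension 2 with simplices:

  0-simplices (7): A, B, D, E, F, G, J
  1-simplices (18): AD, AE, AF, AG, AJ, BD, BE, BG, BJ, DE, DF, DG, DJ, EF, EG, FG, FJ, GJ
  2-simplices (12): ADG, ADJ, AEF, AEG, AFJ, BDE, BDJ, BEG, BGJ, DEF, DFG, FGJ

Hence C_0 ≅ Z^7, C_1 ≅ Z^18, C_2 ≅ Z^12.

∂_1: C_1 → C_0 maps an edge to its endpoints' difference, ∂[p,q] = q − p.
This gives a 7×18 integer matrix of rank 6; reducing to Smith normal form yields diagonal entries (1,1,1,1,1,1).

The boundary map ∂_2: C_2 → C_1 maps a triangle to the signed sum of its edges. For instance
  ∂DEF = EF − DF + DE,
  ∂AEF = EF − AF + AE.
This gives a 18×12 integer matrix of rank 12; reducing to Smith normal form yields diagonal entries (1,1,1,1,1,1,1,1,1,1,1,2).

Computing H_k = (kernel of ∂_k) / (image of ∂_{k+1}):

  H_0: rank C_0 − rank ∂_1 = 7 − 6 = 1, and the invariant factors of ∂_1 are all 1, so H_0 = Z.
  H_1: rank ker ∂_1 − rank ∂_2 = (18 − 6) − 12 = 0, and ∂_2 has invariant factor 2 > 1, so H_1 = Z/2.
  H_2: rank ker ∂_2 − rank ∂_3 = (12 − 12) − 0 = 0, and there is no ∂_3, so H_2 = 0.

Hence the Betti numbers are b_0 = 1, b_1 = 0, b_2 = 0.

b_0 = 1, b_1 = 0, b_2 = 0.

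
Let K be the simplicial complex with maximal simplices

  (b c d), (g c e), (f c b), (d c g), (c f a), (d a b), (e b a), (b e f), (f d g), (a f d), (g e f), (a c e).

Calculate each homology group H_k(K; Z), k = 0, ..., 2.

H_0 = Z,  H_1 = Z/2Z,  H_2 = 0.

Take the total order a < b < c < d < e < f < g on the vertex set. Then K (dimension 2) consists of the simplices:

  0-simplices (7): a, b, c, d, e, f, g
  1-simplices (18): ab, ac, ad, ae, af, bc, bd, be, bf, cd, ce, cf, cg, df, dg, ef, eg, fg
  2-simplices (12): abd, abe, ace, acf, adf, bcd, bcf, bef, cdg, ceg, dfg, efg

giving chain groups C_0 ≅ Z^7, C_1 ≅ Z^18, C_2 ≅ Z^12.

Boundary ∂_1: C_1 → C_0 is given by ∂[p,q] = [q] − [p]. For instance
  ∂dg = g − d.
The 7×18 boundary matrix has rank 6 and Smith normal form diag(1,1,1,1,1,1).

Boundary ∂_2: C_2 → C_1 maps a triangle to the signed sum of its edges. For instance
  ∂cdg = dg − cg + cd,
  ∂abd = bd − ad + ab.
The 18×12 boundary matrix has rank 12 and Smith normal form diag(1,1,1,1,1,1,1,1,1,1,1,2).

Reading off H_k = ker ∂_k / im ∂_{k+1}:

  H_0: rank C_0 − rank ∂_1 = 7 − 6 = 1, and the invariant factors of ∂_1 are all 1, so H_0 ≅ Z.
  H_1: rank ker ∂_1 − rank ∂_2 = (18 − 6) − 12 = 0, and ∂_2 has invariant factor 2 > 1, so H_1 ≅ Z/2Z.
  H_2: rank ker ∂_2 − rank ∂_3 = (12 − 12) − 0 = 0, and there is no ∂_3, so H_2 ≅ 0.

As a check, the Euler characteristic is 7 − 18 + 12 = 1, which agrees with 1 − 0 + 0 = 1.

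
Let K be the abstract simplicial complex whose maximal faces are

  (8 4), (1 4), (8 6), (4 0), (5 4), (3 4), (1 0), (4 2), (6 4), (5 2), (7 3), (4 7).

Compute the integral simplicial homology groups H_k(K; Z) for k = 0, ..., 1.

H_0 ≅ Z,  H_1 ≅ Z^4.

Fix the vertex order 0 < 1 < 2 < 3 < 4 < 5 < 6 < 7 < 8 and write every simplex with vertices in increasing order. Then dim K = 1 and the simplices of K are:

  0-simplices (9): [0], [1], [2], [3], [4], [5], [6], [7], [8]
  1-simplices (12): [0,1], [0,4], [1,4], [2,4], [2,5], [3,4], [3,7], [4,5], [4,6], [4,7], [4,8], [6,8]

Hence C_0 ≅ Z^9, C_1 ≅ Z^12.

∂_1: C_1 → C_0 maps an edge to its endpoints' difference, ∂[p,q] = q − p. For instance
  ∂[4,5] = [5] − [4].
As a 9×12 matrix over Z this has rank 8, with invariant factors (1,1,1,1,1,1,1,1).

From H_k ≅ ker(∂_k) / im(∂_{k+1}) we obtain:

  H_0: rank C_0 − rank ∂_1 = 9 − 8 = 1, and the invariant factors of ∂_1 are all 1, so H_0 = Z.
  H_1: rank ker ∂_1 − rank ∂_2 = (12 − 8) − 0 = 4, and there is no ∂_2, so H_1 = Z^4.

As a check, the Euler characteristic is 9 − 12 = -3, which agrees with 1 − 4 = -3.
(K is a triangulation of a wedge of 4 circles.)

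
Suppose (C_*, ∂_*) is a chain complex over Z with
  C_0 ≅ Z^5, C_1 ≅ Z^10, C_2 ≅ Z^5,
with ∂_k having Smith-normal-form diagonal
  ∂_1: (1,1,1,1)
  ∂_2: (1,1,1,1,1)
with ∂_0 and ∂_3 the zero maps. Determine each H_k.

H_0: b_0 = 5 − 0 − 4 = 1; torsion from ∂_1 factors > 1: none. So H_0 = Z.
H_1: b_1 = 10 − 4 − 5 = 1; torsion from ∂_2 factors > 1: none. So H_1 = Z.
H_2: b_2 = 5 − 5 − 0 = 0; torsion from ∂_3 factors > 1: none. So H_2 = 0.

H_0 = Z,  H_1 = Z,  H_2 = 0.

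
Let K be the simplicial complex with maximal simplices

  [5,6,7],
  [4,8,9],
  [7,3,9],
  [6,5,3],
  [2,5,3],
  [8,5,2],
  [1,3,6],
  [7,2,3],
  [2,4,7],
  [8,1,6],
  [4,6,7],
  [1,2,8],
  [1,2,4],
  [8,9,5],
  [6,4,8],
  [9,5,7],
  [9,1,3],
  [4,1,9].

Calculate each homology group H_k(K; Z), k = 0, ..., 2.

H_0 = Z,  H_1 = Z ⊕ Z/2Z,  H_2 = 0.

Fix the vertex order 1 < 2 < 3 < 4 < 5 < 6 < 7 < 8 < 9 and write every simplex with vertices in increasing order. Then dim K = 2 and the simplices of K are:

  0-simplices (9): [1], [2], [3], [4], [5], [6], [7], [8], [9]
  1-simplices (27): (27 of them)
  2-simplices (18): [1,2,4], [1,2,8], [1,3,6], [1,3,9], [1,4,9], [1,6,8], [2,3,5], [2,3,7], [2,4,7], [2,5,8], [3,5,6], [3,7,9], [4,6,7], [4,6,8], [4,8,9], [5,6,7], [5,7,9], [5,8,9]

so the chain groups are C_0 ≅ Z^9, C_1 ≅ Z^27, C_2 ≅ Z^18.

Boundary ∂_1: C_1 → C_0 maps an edge to its endpoints' difference, ∂[p,q] = q − p.
This gives a 9×27 integer matrix of rank 8; reducing to Smith normal form yields diagonal entries (1,1,1,1,1,1,1,1).

The boundary map ∂_2: C_2 → C_1 maps a triangle to the signed sum of its edges. For instance
  ∂[1,3,6] = [3,6] − [1,6] + [1,3],
  ∂[3,5,6] = [5,6] − [3,6] + [3,5].
As a 27×18 matrix over Z this has rank 18, with invariant factors (1,1,1,1,1,1,1,1,1,1,1,1,1,1,1,1,1,2).

Computing H_k = (kernel of ∂_k) / (image of ∂_{k+1}):

  H_0: rank C_0 − rank ∂_1 = 9 − 8 = 1, and the invariant factors of ∂_1 are all 1, so H_0 = Z.
  H_1: rank ker ∂_1 − rank ∂_2 = (27 − 8) − 18 = 1, and ∂_2 has invariant factor 2 > 1, so H_1 = Z ⊕ Z/2Z.
  H_2: rank ker ∂_2 − rank ∂_3 = (18 − 18) − 0 = 0, and there is no ∂_3, so H_2 = 0.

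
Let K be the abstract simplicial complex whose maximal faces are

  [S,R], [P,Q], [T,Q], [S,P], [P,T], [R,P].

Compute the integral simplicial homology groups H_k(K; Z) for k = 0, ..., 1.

H_0 ≅ Z,  H_1 ≅ Z^2.

We work with the vertex ordering P < Q < R < S < T. The simplices of K, each written with vertices in increasing order, are:

  0-simplices (5): P, Q, R, S, T
  1-simplices (6): PQ, PR, PS, PT, QT, RS

so the chain groups are C_0 ≅ Z^5, C_1 ≅ Z^6.

Boundary ∂_1: C_1 → C_0 maps an edge to its endpoints' difference, ∂[p,q] = q − p. For instance
  ∂PQ = Q − P.
As a 5×6 matrix over Z this has rank 4, with invariant factors (1,1,1,1).

Now H_k = ker ∂_k / im ∂_{k+1}, so:

  H_0: rank C_0 − rank ∂_1 = 5 − 4 = 1, and the invariant factors of ∂_1 are all 1, so H_0 ≅ Z.
  H_1: rank ker ∂_1 − rank ∂_2 = (6 − 4) − 0 = 2, and there is no ∂_2, so H_1 ≅ Z^2.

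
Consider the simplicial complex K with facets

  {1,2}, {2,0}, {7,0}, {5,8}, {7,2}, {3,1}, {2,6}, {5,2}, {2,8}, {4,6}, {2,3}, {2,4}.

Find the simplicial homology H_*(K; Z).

K has 9 vertices, 12 edges.
rank ∂_0 = 0, rank ∂_1 = 8 ⇒ b_0 = 9 − 0 − 8 = 1; all invariant factors of ∂_1 are 1 so no torsion. So H_0 ≅ Z.
rank ∂_1 = 8, rank ∂_2 = 0 ⇒ b_1 = 12 − 8 − 0 = 4. So H_1 ≅ Z^4.

H_0 ≅ Z,  H_1 ≅ Z^4.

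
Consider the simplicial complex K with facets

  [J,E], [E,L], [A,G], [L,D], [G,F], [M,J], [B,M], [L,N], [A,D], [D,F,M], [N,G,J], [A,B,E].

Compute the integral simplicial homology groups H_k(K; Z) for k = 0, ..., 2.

We work with the vertex ordering A < B < D < E < F < G < J < L < M < N. The simplices of K, each written with vertices in increasing order, are:

  0-simplices (10): A, B, D, E, F, G, J, L, M, N
  1-simplices (18): AB, AD, AE, AG, BE, BM, DF, DL, DM, EJ, EL, FG, FM, GJ, GN, JM, JN, LN
  2-simplices (3): ABE, DFM, GJN

giving chain groups C_0 ≅ Z^10, C_1 ≅ Z^18, C_2 ≅ Z^3.

Boundary ∂_1: C_1 → C_0 sends each edge [p,q] (with p < q) to q − p. For instance
  ∂BM = M − B.
The resulting 10×18 matrix has rank 9, and its Smith normal form has invariant factors (1,1,1,1,1,1,1,1,1).

Boundary ∂_2: C_2 → C_1 maps a triangle to the signed sum of its edges. For instance
  ∂GJN = JN − GN + GJ,
  ∂DFM = FM − DM + DF.
This gives a 18×3 integer matrix of rank 3; reducing to Smith normal form yields diagonal entries (1,1,1).

From H_k ≅ ker(∂_k) / im(∂_{k+1}) we obtain:

  H_0: rank C_0 − rank ∂_1 = 10 − 9 = 1, and the invariant factors of ∂_1 are all 1, so H_0 = Z.
  H_1: rank ker ∂_1 − rank ∂_2 = (18 − 9) − 3 = 6, and the invariant factors of ∂_2 are all 1, so H_1 = Z^6.
  H_2: rank ker ∂_2 − rank ∂_3 = (3 − 3) − 0 = 0, and there is no ∂_3, so H_2 = 0.

H_0 ≅ Z,  H_1 ≅ Z^6,  H_2 = 0.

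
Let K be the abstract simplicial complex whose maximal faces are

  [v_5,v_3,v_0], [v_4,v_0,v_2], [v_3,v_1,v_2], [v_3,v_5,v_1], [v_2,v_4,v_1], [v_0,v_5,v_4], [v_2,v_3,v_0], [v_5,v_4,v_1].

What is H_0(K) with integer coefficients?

Order the vertices as v_0 < v_1 < v_2 < v_3 < v_4 < v_5. Listing each simplex with vertices in this order, K has dimension 2 with simplices:

  0-simplices (6): [v_0], [v_1], [v_2], [v_3], [v_4], [v_5]
  1-simplices (12): [v_0,v_2], [v_0,v_3], [v_0,v_4], [v_0,v_5], [v_1,v_2], [v_1,v_3], [v_1,v_4], [v_1,v_5], [v_2,v_3], [v_2,v_4], [v_3,v_5], [v_4,v_5]
  2-simplices (8): [v_0,v_2,v_3], [v_0,v_2,v_4], [v_0,v_3,v_5], [v_0,v_4,v_5], [v_1,v_2,v_3], [v_1,v_2,v_4], [v_1,v_3,v_5], [v_1,v_4,v_5]

giving chain groups C_0 ≅ Z^6, C_1 ≅ Z^12, C_2 ≅ Z^8.

Boundary ∂_1: C_1 → C_0 maps an edge to its endpoints' difference, ∂[p,q] = q − p. For instance
  ∂[v_4,v_5] = [v_5] − [v_4].
The resulting 6×12 matrix has rank 5, and its Smith normal form has invariant factors (1,1,1,1,1).

∂_2: C_2 → C_1 sends each 2-simplex [p,q,r] to [q,r] − [p,r] + [p,q]. For instance
  ∂[v_0,v_2,v_4] = [v_2,v_4] − [v_0,v_4] + [v_0,v_2],
  ∂[v_1,v_4,v_5] = [v_4,v_5] − [v_1,v_5] + [v_1,v_4].
The resulting 12×8 matrix has rank 7, and its Smith normal form has invariant factors (1,1,1,1,1,1,1).

Computing H_k = (kernel of ∂_k) / (image of ∂_{k+1}):

  H_0: rank C_0 − rank ∂_1 = 6 − 5 = 1, and the invariant factors of ∂_1 are all 1, so H_0 ≅ Z.

(K is a triangulation of the 2-sphere S^2.)

H_0 = Z.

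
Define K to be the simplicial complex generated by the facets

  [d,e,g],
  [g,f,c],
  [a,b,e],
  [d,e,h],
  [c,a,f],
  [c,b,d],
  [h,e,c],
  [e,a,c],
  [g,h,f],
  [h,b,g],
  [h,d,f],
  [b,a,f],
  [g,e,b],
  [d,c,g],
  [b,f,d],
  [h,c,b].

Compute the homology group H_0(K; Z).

We work with the vertex ordering a < b < c < d < e < f < g < h. The simplices of K, each written with vertices in increasing order, are:

  0-simplices (8): a, b, c, d, e, f, g, h
  1-simplices (24): ab, ac, ae, af, bc, bd, be, bf, bg, bh, cd, ce, cf, cg, ch, de, df, dg, dh, eg, eh, fg, fh, gh
  2-simplices (16): abe, abf, ace, acf, bcd, bch, bdf, beg, bgh, cdg, ceh, cfg, deg, deh, dfh, fgh

so the chain groups are C_0 ≅ Z^8, C_1 ≅ Z^24, C_2 ≅ Z^16.

∂_1: C_1 → C_0 is given by ∂[p,q] = [q] − [p]. For instance
  ∂gh = h − g.
As a 8×24 matrix over Z this has rank 7, with invariant factors (1,1,1,1,1,1,1).

Boundary ∂_2: C_2 → C_1 maps a triangle to the signed sum of its edges. For instance
  ∂cdg = dg − cg + cd,
  ∂acf = cf − af + ac.
As a 24×16 matrix over Z this has rank 15, with invariant factors (1,1,1,1,1,1,1,1,1,1,1,1,1,1,1).

From H_k ≅ ker(∂_k) / im(∂_{k+1}) we obtain:

  H_0: rank C_0 − rank ∂_1 = 8 − 7 = 1, and the invariant factors of ∂_1 are all 1, so H_0 ≅ Z.

H_0 = Z.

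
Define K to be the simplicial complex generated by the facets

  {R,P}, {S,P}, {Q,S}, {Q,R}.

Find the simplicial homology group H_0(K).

Take the total order P < Q < R < S on the vertex set. Then K (dimension 1) consists of the simplices:

  0-simplices (4): P, Q, R, S
  1-simplices (4): PR, PS, QR, QS

so the chain groups are C_0 ≅ Z^4, C_1 ≅ Z^4.

The boundary map ∂_1: C_1 → C_0 maps an edge to its endpoints' difference, ∂[p,q] = q − p. For instance
  ∂QS = S − Q.
The resulting 4×4 matrix has rank 3, and its Smith normal form has invariant factors (1,1,1).

From H_k ≅ ker(∂_k) / im(∂_{k+1}) we obtain:

  H_0: rank C_0 − rank ∂_1 = 4 − 3 = 1, and the invariant factors of ∂_1 are all 1, so H_0 ≅ Z.

(K is a triangulation of the circle S^1.)

H_0 = Z.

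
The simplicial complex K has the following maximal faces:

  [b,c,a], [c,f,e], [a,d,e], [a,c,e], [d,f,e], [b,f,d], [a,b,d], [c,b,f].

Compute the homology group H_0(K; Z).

We work with the vertex ordering a < b < c < d < e < f. The simplices of K, each written with vertices in increasing order, are:

  0-simplices (6): a, b, c, d, e, f
  1-simplices (12): ab, ac, ad, ae, bc, bd, bf, ce, cf, de, df, ef
  2-simplices (8): abc, abd, ace, ade, bcf, bdf, cef, def

giving chain groups C_0 ≅ Z^6, C_1 ≅ Z^12, C_2 ≅ Z^8.

∂_1: C_1 → C_0 is given by ∂[p,q] = [q] − [p].
As a 6×12 matrix over Z this has rank 5, with invariant factors (1,1,1,1,1).

Boundary ∂_2: C_2 → C_1 acts by ∂[p,q,r] = [q,r] − [p,r] + [p,q]. For instance
  ∂def = ef − df + de,
  ∂ade = de − ae + ad.
This gives a 12×8 integer matrix of rank 7; reducing to Smith normal form yields diagonal entries (1,1,1,1,1,1,1).

Now H_k = ker ∂_k / im ∂_{k+1}, so:

  H_0: rank C_0 − rank ∂_1 = 6 − 5 = 1, and the invariant factors of ∂_1 are all 1, so H_0 ≅ Z.

H_0 = Z.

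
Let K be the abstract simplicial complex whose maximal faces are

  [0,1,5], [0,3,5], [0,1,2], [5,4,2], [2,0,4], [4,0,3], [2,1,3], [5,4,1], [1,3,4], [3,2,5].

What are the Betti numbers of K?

Take the total order 0 < 1 < 2 < 3 < 4 < 5 on the vertex set. Then K (dimension 2) consists of the simplices:

  0-simplices (6): [0], [1], [2], [3], [4], [5]
  1-simplices (15): [0,1], [0,2], [0,3], [0,4], [0,5], [1,2], [1,3], [1,4], [1,5], [2,3], [2,4], [2,5], [3,4], [3,5], [4,5]
  2-simplices (10): [0,1,2], [0,1,5], [0,2,4], [0,3,4], [0,3,5], [1,2,3], [1,3,4], [1,4,5], [2,3,5], [2,4,5]

Hence C_0 ≅ Z^6, C_1 ≅ Z^15, C_2 ≅ Z^10.

∂_1: C_1 → C_0 maps an edge to its endpoints' difference, ∂[p,q] = q − p. For instance
  ∂[0,3] = [3] − [0].
The resulting 6×15 matrix has rank 5, and its Smith normal form has invariant factors (1,1,1,1,1).

Boundary ∂_2: C_2 → C_1 acts by ∂[p,q,r] = [q,r] − [p,r] + [p,q]. For instance
  ∂[0,3,4] = [3,4] − [0,4] + [0,3],
  ∂[2,4,5] = [4,5] − [2,5] + [2,4].
As a 15×10 matrix over Z this has rank 10, with invariant factors (1,1,1,1,1,1,1,1,1,2).

From H_k ≅ ker(∂_k) / im(∂_{k+1}) we obtain:

  H_0: rank C_0 − rank ∂_1 = 6 − 5 = 1, and the invariant factors of ∂_1 are all 1, so H_0 ≅ Z.
  H_1: rank ker ∂_1 − rank ∂_2 = (15 − 5) − 10 = 0, and ∂_2 has invariant factor 2 > 1, so H_1 ≅ Z/2.
  H_2: rank ker ∂_2 − rank ∂_3 = (10 − 10) − 0 = 0, and there is no ∂_3, so H_2 ≅ 0.

Hence the Betti numbers are b_0 = 1, b_1 = 0, b_2 = 0.

b_0 = 1, b_1 = 0, b_2 = 0.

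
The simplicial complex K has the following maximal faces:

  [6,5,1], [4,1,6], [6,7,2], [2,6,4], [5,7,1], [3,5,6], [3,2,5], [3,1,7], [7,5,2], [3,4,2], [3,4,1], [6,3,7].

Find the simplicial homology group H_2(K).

H_2 = 0.

K has 7 vertices, 18 edges, 12 triangles.
rank ∂_2 = 12, rank ∂_3 = 0 ⇒ b_2 = 12 − 12 − 0 = 0. So H_2 = 0.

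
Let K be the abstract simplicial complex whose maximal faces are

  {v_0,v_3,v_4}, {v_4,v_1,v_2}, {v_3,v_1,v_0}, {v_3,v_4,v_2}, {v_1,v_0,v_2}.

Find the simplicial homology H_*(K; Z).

We work with the vertex ordering v_0 < v_1 < v_2 < v_3 < v_4. The simplices of K, each written with vertices in increasing order, are:

  0-simplices (5): [v_0], [v_1], [v_2], [v_3], [v_4]
  1-simplices (10): [v_0,v_1], [v_0,v_2], [v_0,v_3], [v_0,v_4], [v_1,v_2], [v_1,v_3], [v_1,v_4], [v_2,v_3], [v_2,v_4], [v_3,v_4]
  2-simplices (5): [v_0,v_1,v_2], [v_0,v_1,v_3], [v_0,v_3,v_4], [v_1,v_2,v_4], [v_2,v_3,v_4]

so the chain groups are C_0 ≅ Z^5, C_1 ≅ Z^10, C_2 ≅ Z^5.

∂_1: C_1 → C_0 maps an edge to its endpoints' difference, ∂[p,q] = q − p.
As a 5×10 matrix over Z this has rank 4, with invariant factors (1,1,1,1).

The boundary map ∂_2: C_2 → C_1 acts by ∂[p,q,r] = [q,r] − [p,r] + [p,q]. For instance
  ∂[v_2,v_3,v_4] = [v_3,v_4] − [v_2,v_4] + [v_2,v_3],
  ∂[v_0,v_3,v_4] = [v_3,v_4] − [v_0,v_4] + [v_0,v_3].
The resulting 10×5 matrix has rank 5, and its Smith normal form has invariant factors (1,1,1,1,1).

Now H_k = ker ∂_k / im ∂_{k+1}, so:

  H_0: rank C_0 − rank ∂_1 = 5 − 4 = 1, and the invariant factors of ∂_1 are all 1, so H_0 ≅ Z.
  H_1: rank ker ∂_1 − rank ∂_2 = (10 − 4) − 5 = 1, and the invariant factors of ∂_2 are all 1, so H_1 ≅ Z.
  H_2: rank ker ∂_2 − rank ∂_3 = (5 − 5) − 0 = 0, and there is no ∂_3, so H_2 ≅ 0.

As a check, the Euler characteristic is 5 − 10 + 5 = 0, which agrees with 1 − 1 + 0 = 0.

H_0 = Z,  H_1 = Z,  H_2 = 0.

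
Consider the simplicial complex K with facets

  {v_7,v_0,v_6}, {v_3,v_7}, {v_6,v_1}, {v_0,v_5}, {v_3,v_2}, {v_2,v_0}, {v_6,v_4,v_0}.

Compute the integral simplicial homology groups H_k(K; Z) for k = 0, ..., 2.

Fix the vertex order v_0 < v_1 < v_2 < v_3 < v_4 < v_5 < v_6 < v_7 and write every simplex with vertices in increasing order. Then dim K = 2 and the simplices of K are:

  0-simplices (8): [v_0], [v_1], [v_2], [v_3], [v_4], [v_5], [v_6], [v_7]
  1-simplices (10): [v_0,v_2], [v_0,v_4], [v_0,v_5], [v_0,v_6], [v_0,v_7], [v_1,v_6], [v_2,v_3], [v_3,v_7], [v_4,v_6], [v_6,v_7]
  2-simplices (2): [v_0,v_4,v_6], [v_0,v_6,v_7]

giving chain groups C_0 ≅ Z^8, C_1 ≅ Z^10, C_2 ≅ Z^2.

∂_1: C_1 → C_0 is given by ∂[p,q] = [q] − [p]. For instance
  ∂[v_0,v_4] = [v_4] − [v_0].
The resulting 8×10 matrix has rank 7, and its Smith normal form has invariant factors (1,1,1,1,1,1,1).

Boundary ∂_2: C_2 → C_1 acts by ∂[p,q,r] = [q,r] − [p,r] + [p,q]. For instance
  ∂[v_0,v_6,v_7] = [v_6,v_7] − [v_0,v_7] + [v_0,v_6],
  ∂[v_0,v_4,v_6] = [v_4,v_6] − [v_0,v_6] + [v_0,v_4].
The resulting 10×2 matrix has rank 2, and its Smith normal form has invariant factors (1,1).

Computing H_k = (kernel of ∂_k) / (image of ∂_{k+1}):

  H_0: rank C_0 − rank ∂_1 = 8 − 7 = 1, and the invariant factors of ∂_1 are all 1, so H_0 = Z.
  H_1: rank ker ∂_1 − rank ∂_2 = (10 − 7) − 2 = 1, and the invariant factors of ∂_2 are all 1, so H_1 = Z.
  H_2: rank ker ∂_2 − rank ∂_3 = (2 − 2) − 0 = 0, and there is no ∂_3, so H_2 = 0.

H_0 = Z,  H_1 = Z,  H_2 = 0.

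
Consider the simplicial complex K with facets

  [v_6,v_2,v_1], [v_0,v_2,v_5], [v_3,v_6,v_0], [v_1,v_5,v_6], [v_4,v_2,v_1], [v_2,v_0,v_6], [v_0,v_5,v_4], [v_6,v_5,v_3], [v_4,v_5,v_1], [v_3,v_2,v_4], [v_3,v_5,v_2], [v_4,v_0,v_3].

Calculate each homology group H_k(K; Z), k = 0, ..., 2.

We work with the vertex ordering v_0 < v_1 < v_2 < v_3 < v_4 < v_5 < v_6. The simplices of K, each written with vertices in increasing order, are:

  0-simplices (7): [v_0], [v_1], [v_2], [v_3], [v_4], [v_5], [v_6]
  1-simplices (18): (18 of them)
  2-simplices (12): (12 of them)

Hence C_0 ≅ Z^7, C_1 ≅ Z^18, C_2 ≅ Z^12.

Boundary ∂_1: C_1 → C_0 sends each edge [p,q] (with p < q) to q − p. For instance
  ∂[v_0,v_3] = [v_3] − [v_0].
The resulting 7×18 matrix has rank 6, and its Smith normal form has invariant factors (1,1,1,1,1,1).

The boundary map ∂_2: C_2 → C_1 acts by ∂[p,q,r] = [q,r] − [p,r] + [p,q]. For instance
  ∂[v_3,v_5,v_6] = [v_5,v_6] − [v_3,v_6] + [v_3,v_5],
  ∂[v_1,v_2,v_4] = [v_2,v_4] − [v_1,v_4] + [v_1,v_2].
The resulting 18×12 matrix has rank 12, and its Smith normal form has invariant factors (1,1,1,1,1,1,1,1,1,1,1,2).

Now H_k = ker ∂_k / im ∂_{k+1}, so:

  H_0: rank C_0 − rank ∂_1 = 7 − 6 = 1, and the invariant factors of ∂_1 are all 1, so H_0 ≅ Z.
  H_1: rank ker ∂_1 − rank ∂_2 = (18 − 6) − 12 = 0, and ∂_2 has invariant factor 2 > 1, so H_1 ≅ Z/2.
  H_2: rank ker ∂_2 − rank ∂_3 = (12 − 12) − 0 = 0, and there is no ∂_3, so H_2 ≅ 0.

As a check, the Euler characteristic is 7 − 18 + 12 = 1, which agrees with 1 − 0 + 0 = 1.
(K is a triangulation of the real projective plane RP^2.)

H_0 = Z,  H_1 = Z/2,  H_2 = 0.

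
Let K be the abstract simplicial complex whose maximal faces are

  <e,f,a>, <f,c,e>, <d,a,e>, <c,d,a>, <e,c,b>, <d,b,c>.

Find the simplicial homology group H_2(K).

We work with the vertex ordering a < b < c < d < e < f. The simplices of K, each written with vertices in increasing order, are:

  0-simplices (6): a, b, c, d, e, f
  1-simplices (12): ac, ad, ae, af, bc, bd, be, cd, ce, cf, de, ef
  2-simplices (6): acd, ade, aef, bcd, bce, cef

Hence C_0 ≅ Z^6, C_1 ≅ Z^12, C_2 ≅ Z^6.

∂_1: C_1 → C_0 is given by ∂[p,q] = [q] − [p].
The 6×12 boundary matrix has rank 5 and Smith normal form diag(1,1,1,1,1).

∂_2: C_2 → C_1 maps a triangle to the signed sum of its edges. For instance
  ∂aef = ef − af + ae,
  ∂cef = ef − cf + ce.
This gives a 12×6 integer matrix of rank 6; reducing to Smith normal form yields diagonal entries (1,1,1,1,1,1).

Reading off H_k = ker ∂_k / im ∂_{k+1}:

  H_2: rank ker ∂_2 − rank ∂_3 = (6 − 6) − 0 = 0, and there is no ∂_3, so H_2 = 0.

H_2 ≅ 0.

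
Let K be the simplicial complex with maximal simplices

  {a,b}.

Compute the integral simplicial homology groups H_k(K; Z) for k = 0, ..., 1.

H_0 ≅ Z,  H_1 = 0.

Order the vertices as a < b. Listing each simplex with vertices in this order, K has dimension 1 with simplices:

  0-simplices (2): a, b
  1-simplices (1): ab

Hence C_0 ≅ Z^2, C_1 ≅ Z^1.

Boundary ∂_1: C_1 → C_0 sends each edge [p,q] (with p < q) to q − p. For instance
  ∂ab = b − a.
As a 2×1 matrix over Z this has rank 1, with invariant factors (1).

From H_k ≅ ker(∂_k) / im(∂_{k+1}) we obtain:

  H_0: rank C_0 − rank ∂_1 = 2 − 1 = 1, and the invariant factors of ∂_1 are all 1, so H_0 = Z.
  H_1: rank ker ∂_1 − rank ∂_2 = (1 − 1) − 0 = 0, and there is no ∂_2, so H_1 = 0.

(K is a triangulation of the 1-simplex.)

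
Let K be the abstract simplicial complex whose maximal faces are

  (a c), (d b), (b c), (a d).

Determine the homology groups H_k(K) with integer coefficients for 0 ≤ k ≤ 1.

H_0 = Z,  H_1 = Z.

We work with the vertex ordering a < b < c < d. The simplices of K, each written with vertices in increasing order, are:

  0-simplices (4): a, b, c, d
  1-simplices (4): ac, ad, bc, bd

so the chain groups are C_0 ≅ Z^4, C_1 ≅ Z^4.

Boundary ∂_1: C_1 → C_0 is given by ∂[p,q] = [q] − [p]. For instance
  ∂ad = d − a.
As a 4×4 matrix over Z this has rank 3, with invariant factors (1,1,1).

Reading off H_k = ker ∂_k / im ∂_{k+1}:

  H_0: rank C_0 − rank ∂_1 = 4 − 3 = 1, and the invariant factors of ∂_1 are all 1, so H_0 = Z.
  H_1: rank ker ∂_1 − rank ∂_2 = (4 − 3) − 0 = 1, and there is no ∂_2, so H_1 = Z.

(K is a triangulation of the circle S^1.)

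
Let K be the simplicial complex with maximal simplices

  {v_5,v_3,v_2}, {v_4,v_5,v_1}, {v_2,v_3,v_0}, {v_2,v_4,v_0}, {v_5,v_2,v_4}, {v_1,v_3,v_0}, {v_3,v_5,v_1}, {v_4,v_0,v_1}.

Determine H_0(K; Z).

H_0 ≅ Z.

Take the total order v_0 < v_1 < v_2 < v_3 < v_4 < v_5 on the vertex set. Then K (dimension 2) consists of the simplices:

  0-simplices (6): [v_0], [v_1], [v_2], [v_3], [v_4], [v_5]
  1-simplices (12): [v_0,v_1], [v_0,v_2], [v_0,v_3], [v_0,v_4], [v_1,v_3], [v_1,v_4], [v_1,v_5], [v_2,v_3], [v_2,v_4], [v_2,v_5], [v_3,v_5], [v_4,v_5]
  2-simplices (8): [v_0,v_1,v_3], [v_0,v_1,v_4], [v_0,v_2,v_3], [v_0,v_2,v_4], [v_1,v_3,v_5], [v_1,v_4,v_5], [v_2,v_3,v_5], [v_2,v_4,v_5]

so the chain groups are C_0 ≅ Z^6, C_1 ≅ Z^12, C_2 ≅ Z^8.

The boundary map ∂_1: C_1 → C_0 sends each edge [p,q] (with p < q) to q − p. For instance
  ∂[v_0,v_1] = [v_1] − [v_0].
As a 6×12 matrix over Z this has rank 5, with invariant factors (1,1,1,1,1).

The boundary map ∂_2: C_2 → C_1 sends each 2-simplex [p,q,r] to [q,r] − [p,r] + [p,q]. For instance
  ∂[v_0,v_2,v_3] = [v_2,v_3] − [v_0,v_3] + [v_0,v_2],
  ∂[v_0,v_1,v_4] = [v_1,v_4] − [v_0,v_4] + [v_0,v_1].
The resulting 12×8 matrix has rank 7, and its Smith normal form has invariant factors (1,1,1,1,1,1,1).

Reading off H_k = ker ∂_k / im ∂_{k+1}:

  H_0: rank C_0 − rank ∂_1 = 6 − 5 = 1, and the invariant factors of ∂_1 are all 1, so H_0 ≅ Z.

(K is a triangulation of the 2-sphere S^2.)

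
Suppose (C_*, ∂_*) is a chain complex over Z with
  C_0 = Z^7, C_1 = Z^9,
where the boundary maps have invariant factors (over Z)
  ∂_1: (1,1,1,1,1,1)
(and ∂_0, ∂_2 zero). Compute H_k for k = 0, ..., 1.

H_0: b_0 = 7 − 0 − 6 = 1; torsion from ∂_1 factors > 1: none. So H_0 = Z.
H_1: b_1 = 9 − 6 − 0 = 3; torsion from ∂_2 factors > 1: none. So H_1 = Z^3.

H_0 = Z,  H_1 = Z^3.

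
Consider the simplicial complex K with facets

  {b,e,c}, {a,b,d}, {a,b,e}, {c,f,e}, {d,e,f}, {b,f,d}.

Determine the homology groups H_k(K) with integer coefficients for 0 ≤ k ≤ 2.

Fix the vertex order a < b < c < d < e < f and write every simplex with vertices in increasing order. Then dim K = 2 and the simplices of K are:

  0-simplices (6): a, b, c, d, e, f
  1-simplices (12): ab, ad, ae, bc, bd, be, bf, ce, cf, de, df, ef
  2-simplices (6): abd, abe, bce, bdf, cef, def

giving chain groups C_0 ≅ Z^6, C_1 ≅ Z^12, C_2 ≅ Z^6.

Boundary ∂_1: C_1 → C_0 maps an edge to its endpoints' difference, ∂[p,q] = q − p.
This gives a 6×12 integer matrix of rank 5; reducing to Smith normal form yields diagonal entries (1,1,1,1,1).

The boundary map ∂_2: C_2 → C_1 maps a triangle to the signed sum of its edges. For instance
  ∂bce = ce − be + bc,
  ∂abd = bd − ad + ab.
The resulting 12×6 matrix has rank 6, and its Smith normal form has invariant factors (1,1,1,1,1,1).

Now H_k = ker ∂_k / im ∂_{k+1}, so:

  H_0: rank C_0 − rank ∂_1 = 6 − 5 = 1, and the invariant factors of ∂_1 are all 1, so H_0 ≅ Z.
  H_1: rank ker ∂_1 − rank ∂_2 = (12 − 5) − 6 = 1, and the invariant factors of ∂_2 are all 1, so H_1 ≅ Z.
  H_2: rank ker ∂_2 − rank ∂_3 = (6 − 6) − 0 = 0, and there is no ∂_3, so H_2 ≅ 0.

H_0 ≅ Z,  H_1 ≅ Z,  H_2 = 0.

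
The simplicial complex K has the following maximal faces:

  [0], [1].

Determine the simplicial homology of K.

We work with the vertex ordering 0 < 1. The simplices of K, each written with vertices in increasing order, are:

  0-simplices (2): [0], [1]

so the chain groups are C_0 ≅ Z^2.

Now H_k = ker ∂_k / im ∂_{k+1}, so:

  H_0: rank C_0 − rank ∂_1 = 2 − 0 = 2, and there is no ∂_1, so H_0 = Z^2.

H_0 ≅ Z^2.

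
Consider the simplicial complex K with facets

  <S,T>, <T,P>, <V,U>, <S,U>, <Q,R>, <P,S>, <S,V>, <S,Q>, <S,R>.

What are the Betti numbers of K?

b_0 = 1, b_1 = 3.

Order the vertices as P < Q < R < S < T < U < V. Listing each simplex with vertices in this order, K has dimension 1 with simplices:

  0-simplices (7): P, Q, R, S, T, U, V
  1-simplices (9): PS, PT, QR, QS, RS, ST, SU, SV, UV

so the chain groups are C_0 ≅ Z^7, C_1 ≅ Z^9.

The boundary map ∂_1: C_1 → C_0 maps an edge to its endpoints' difference, ∂[p,q] = q − p. For instance
  ∂PS = S − P.
This gives a 7×9 integer matrix of rank 6; reducing to Smith normal form yields diagonal entries (1,1,1,1,1,1).

Now H_k = ker ∂_k / im ∂_{k+1}, so:

  H_0: rank C_0 − rank ∂_1 = 7 − 6 = 1, and the invariant factors of ∂_1 are all 1, so H_0 = Z.
  H_1: rank ker ∂_1 − rank ∂_2 = (9 − 6) − 0 = 3, and there is no ∂_2, so H_1 = Z^3.

Hence the Betti numbers are b_0 = 1, b_1 = 3.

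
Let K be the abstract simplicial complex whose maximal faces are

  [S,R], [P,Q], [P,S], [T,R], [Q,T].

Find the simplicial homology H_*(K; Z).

H_0 ≅ Z,  H_1 ≅ Z.

We work with the vertex ordering P < Q < R < S < T. The simplices of K, each written with vertices in increasing order, are:

  0-simplices (5): P, Q, R, S, T
  1-simplices (5): PQ, PS, QT, RS, RT

Hence C_0 ≅ Z^5, C_1 ≅ Z^5.

The boundary map ∂_1: C_1 → C_0 is given by ∂[p,q] = [q] − [p]. For instance
  ∂QT = T − Q.
This gives a 5×5 integer matrix of rank 4; reducing to Smith normal form yields diagonal entries (1,1,1,1).

Now H_k = ker ∂_k / im ∂_{k+1}, so:

  H_0: rank C_0 − rank ∂_1 = 5 − 4 = 1, and the invariant factors of ∂_1 are all 1, so H_0 ≅ Z.
  H_1: rank ker ∂_1 − rank ∂_2 = (5 − 4) − 0 = 1, and there is no ∂_2, so H_1 ≅ Z.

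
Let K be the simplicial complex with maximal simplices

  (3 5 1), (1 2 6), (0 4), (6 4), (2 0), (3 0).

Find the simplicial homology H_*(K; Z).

K has 7 vertices, 10 edges, 2 triangles.
rank ∂_0 = 0, rank ∂_1 = 6 ⇒ b_0 = 7 − 0 − 6 = 1; all invariant factors of ∂_1 are 1 so no torsion. So H_0 = Z.
rank ∂_1 = 6, rank ∂_2 = 2 ⇒ b_1 = 10 − 6 − 2 = 2; all invariant factors of ∂_2 are 1 so no torsion. So H_1 = Z^2.
rank ∂_2 = 2, rank ∂_3 = 0 ⇒ b_2 = 2 − 2 − 0 = 0. So H_2 = 0.

H_0 ≅ Z,  H_1 ≅ Z^2,  H_2 = 0.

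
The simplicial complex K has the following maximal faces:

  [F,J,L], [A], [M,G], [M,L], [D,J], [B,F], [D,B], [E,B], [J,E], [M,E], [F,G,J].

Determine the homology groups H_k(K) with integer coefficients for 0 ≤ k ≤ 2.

H_0 = Z^2,  H_1 = Z^4,  H_2 = 0.

Take the total order A < B < D < E < F < G < J < L < M on the vertex set. Then K (dimension 2) consists of the simplices:

  0-simplices (9): A, B, D, E, F, G, J, L, M
  1-simplices (13): BD, BE, BF, DJ, EJ, EM, FG, FJ, FL, GJ, GM, JL, LM
  2-simplices (2): FGJ, FJL

so the chain groups are C_0 ≅ Z^9, C_1 ≅ Z^13, C_2 ≅ Z^2.

∂_1: C_1 → C_0 is given by ∂[p,q] = [q] − [p]. For instance
  ∂BF = F − B.
The 9×13 boundary matrix has rank 7 and Smith normal form diag(1,1,1,1,1,1,1).

∂_2: C_2 → C_1 maps a triangle to the signed sum of its edges. For instance
  ∂FGJ = GJ − FJ + FG,
  ∂FJL = JL − FL + FJ.
The 13×2 boundary matrix has rank 2 and Smith normal form diag(1,1).

Computing H_k = (kernel of ∂_k) / (image of ∂_{k+1}):

  H_0: rank C_0 − rank ∂_1 = 9 − 7 = 2, and the invariant factors of ∂_1 are all 1, so H_0 = Z^2.
  H_1: rank ker ∂_1 − rank ∂_2 = (13 − 7) − 2 = 4, and the invariant factors of ∂_2 are all 1, so H_1 = Z^4.
  H_2: rank ker ∂_2 − rank ∂_3 = (2 − 2) − 0 = 0, and there is no ∂_3, so H_2 = 0.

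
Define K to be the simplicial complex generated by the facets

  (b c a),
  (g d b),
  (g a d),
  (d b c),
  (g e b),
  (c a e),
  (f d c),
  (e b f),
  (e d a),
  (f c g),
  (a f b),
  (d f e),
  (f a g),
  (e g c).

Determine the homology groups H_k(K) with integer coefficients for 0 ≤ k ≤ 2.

H_0 = Z,  H_1 = Z^2,  H_2 = Z.

Order the vertices as a < b < c < d < e < f < g. Listing each simplex with vertices in this order, K has dimension 2 with simplices:

  0-simplices (7): a, b, c, d, e, f, g
  1-simplices (21): ab, ac, ad, ae, af, ag, bc, bd, be, bf, bg, cd, ce, cf, cg, de, df, dg, ef, eg, fg
  2-simplices (14): abc, abf, ace, ade, adg, afg, bcd, bdg, bef, beg, cdf, ceg, cfg, def

Hence C_0 ≅ Z^7, C_1 ≅ Z^21, C_2 ≅ Z^14.

∂_1: C_1 → C_0 sends each edge [p,q] (with p < q) to q − p. For instance
  ∂bg = g − b.
As a 7×21 matrix over Z this has rank 6, with invariant factors (1,1,1,1,1,1).

The boundary map ∂_2: C_2 → C_1 sends each 2-simplex [p,q,r] to [q,r] − [p,r] + [p,q]. For instance
  ∂ceg = eg − cg + ce,
  ∂abc = bc − ac + ab.
The resulting 21×14 matrix has rank 13, and its Smith normal form has invariant factors (1,1,1,1,1,1,1,1,1,1,1,1,1).

Reading off H_k = ker ∂_k / im ∂_{k+1}:

  H_0: rank C_0 − rank ∂_1 = 7 − 6 = 1, and the invariant factors of ∂_1 are all 1, so H_0 ≅ Z.
  H_1: rank ker ∂_1 − rank ∂_2 = (21 − 6) − 13 = 2, and the invariant factors of ∂_2 are all 1, so H_1 ≅ Z^2.
  H_2: rank ker ∂_2 − rank ∂_3 = (14 − 13) − 0 = 1, and there is no ∂_3, so H_2 ≅ Z.

(K is a triangulation of the torus T^2.)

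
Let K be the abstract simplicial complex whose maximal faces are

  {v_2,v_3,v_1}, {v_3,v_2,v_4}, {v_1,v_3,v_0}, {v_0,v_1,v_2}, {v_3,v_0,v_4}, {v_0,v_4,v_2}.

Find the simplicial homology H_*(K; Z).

We work with the vertex ordering v_0 < v_1 < v_2 < v_3 < v_4. The simplices of K, each written with vertices in increasing order, are:

  0-simplices (5): [v_0], [v_1], [v_2], [v_3], [v_4]
  1-simplices (9): [v_0,v_1], [v_0,v_2], [v_0,v_3], [v_0,v_4], [v_1,v_2], [v_1,v_3], [v_2,v_3], [v_2,v_4], [v_3,v_4]
  2-simplices (6): [v_0,v_1,v_2], [v_0,v_1,v_3], [v_0,v_2,v_4], [v_0,v_3,v_4], [v_1,v_2,v_3], [v_2,v_3,v_4]

Hence C_0 ≅ Z^5, C_1 ≅ Z^9, C_2 ≅ Z^6.

Boundary ∂_1: C_1 → C_0 is given by ∂[p,q] = [q] − [p].
As a 5×9 matrix over Z this has rank 4, with invariant factors (1,1,1,1).

Boundary ∂_2: C_2 → C_1 acts by ∂[p,q,r] = [q,r] − [p,r] + [p,q]. For instance
  ∂[v_0,v_1,v_3] = [v_1,v_3] − [v_0,v_3] + [v_0,v_1],
  ∂[v_0,v_3,v_4] = [v_3,v_4] − [v_0,v_4] + [v_0,v_3].
The resulting 9×6 matrix has rank 5, and its Smith normal form has invariant factors (1,1,1,1,1).

Reading off H_k = ker ∂_k / im ∂_{k+1}:

  H_0: rank C_0 − rank ∂_1 = 5 − 4 = 1, and the invariant factors of ∂_1 are all 1, so H_0 = Z.
  H_1: rank ker ∂_1 − rank ∂_2 = (9 − 4) − 5 = 0, and the invariant factors of ∂_2 are all 1, so H_1 = 0.
  H_2: rank ker ∂_2 − rank ∂_3 = (6 − 5) − 0 = 1, and there is no ∂_3, so H_2 = Z.

H_0 ≅ Z,  H_1 = 0,  H_2 ≅ Z.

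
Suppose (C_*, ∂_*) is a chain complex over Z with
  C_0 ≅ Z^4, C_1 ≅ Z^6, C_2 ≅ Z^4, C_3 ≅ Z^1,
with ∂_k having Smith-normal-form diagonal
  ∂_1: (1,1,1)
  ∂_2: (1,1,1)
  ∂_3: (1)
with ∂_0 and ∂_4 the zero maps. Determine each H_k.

H_0 ≅ Z,  H_1 = 0,  H_2 = 0,  H_3 = 0.

H_0: b_0 = 4 − 0 − 3 = 1; torsion from ∂_1 factors > 1: none. So H_0 ≅ Z.
H_1: b_1 = 6 − 3 − 3 = 0; torsion from ∂_2 factors > 1: none. So H_1 ≅ 0.
H_2: b_2 = 4 − 3 − 1 = 0; torsion from ∂_3 factors > 1: none. So H_2 ≅ 0.
H_3: b_3 = 1 − 1 − 0 = 0; torsion from ∂_4 factors > 1: none. So H_3 ≅ 0.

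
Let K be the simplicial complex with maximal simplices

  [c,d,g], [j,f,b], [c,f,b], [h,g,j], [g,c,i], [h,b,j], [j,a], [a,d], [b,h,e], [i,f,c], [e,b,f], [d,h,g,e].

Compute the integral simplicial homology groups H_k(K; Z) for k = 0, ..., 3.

H_0 ≅ Z,  H_1 ≅ Z^2,  H_2 = 0,  H_3 = 0.

We work with the vertex ordering a < b < c < d < e < f < g < h < i < j. The simplices of K, each written with vertices in increasing order, are:

  0-simplices (10): a, b, c, d, e, f, g, h, i, j
  1-simplices (23): ad, aj, bc, be, bf, bh, bj, cd, cf, cg, ci, de, dg, dh, ef, eg, eh, fi, fj, gh, gi, gj, hj
  2-simplices (13): bcf, bef, beh, bfj, bhj, cdg, cfi, cgi, deg, deh, dgh, egh, ghj
  3-simplices (1): degh

so the chain groups are C_0 ≅ Z^10, C_1 ≅ Z^23, C_2 ≅ Z^13, C_3 ≅ Z^1.

Boundary ∂_1: C_1 → C_0 sends each edge [p,q] (with p < q) to q − p. For instance
  ∂bc = c − b.
The 10×23 boundary matrix has rank 9 and Smith normal form diag(1,1,1,1,1,1,1,1,1).

Boundary ∂_2: C_2 → C_1 acts by ∂[p,q,r] = [q,r] − [p,r] + [p,q]. For instance
  ∂bhj = hj − bj + bh,
  ∂cdg = dg − cg + cd.
This gives a 23×13 integer matrix of rank 12; reducing to Smith normal form yields diagonal entries (1,1,1,1,1,1,1,1,1,1,1,1).

∂_3: C_3 → C_2 sends each 3-simplex σ to the alternating sum Σ_i (−1)^i (σ with its i-th vertex removed). For instance
  ∂degh = egh − dgh + deh − deg.
The 13×1 boundary matrix has rank 1 and Smith normal form diag(1).

From H_k ≅ ker(∂_k) / im(∂_{k+1}) we obtain:

  H_0: rank C_0 − rank ∂_1 = 10 − 9 = 1, and the invariant factors of ∂_1 are all 1, so H_0 ≅ Z.
  H_1: rank ker ∂_1 − rank ∂_2 = (23 − 9) − 12 = 2, and the invariant factors of ∂_2 are all 1, so H_1 ≅ Z^2.
  H_2: rank ker ∂_2 − rank ∂_3 = (13 − 12) − 1 = 0, and the invariant factors of ∂_3 are all 1, so H_2 ≅ 0.
  H_3: rank ker ∂_3 − rank ∂_4 = (1 − 1) − 0 = 0, and there is no ∂_4, so H_3 ≅ 0.

As a check, the Euler characteristic is 10 − 23 + 13 − 1 = -1, which agrees with 1 − 2 + 0 − 0 = -1.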